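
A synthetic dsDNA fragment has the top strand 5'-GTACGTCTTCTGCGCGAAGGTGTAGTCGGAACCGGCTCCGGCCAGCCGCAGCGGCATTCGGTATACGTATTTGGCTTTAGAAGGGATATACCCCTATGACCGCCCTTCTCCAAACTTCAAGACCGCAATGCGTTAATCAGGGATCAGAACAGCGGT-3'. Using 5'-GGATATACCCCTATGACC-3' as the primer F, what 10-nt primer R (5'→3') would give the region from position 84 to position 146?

5'-TGATCCCTGA-3'

The product's 3' end on the top strand is position 146.
The reverse primer anneals to the top strand over positions 137–146, i.e. to TCAGGGATCA.
Its sequence written 5'→3' is the reverse complement: TGATCCCTGA.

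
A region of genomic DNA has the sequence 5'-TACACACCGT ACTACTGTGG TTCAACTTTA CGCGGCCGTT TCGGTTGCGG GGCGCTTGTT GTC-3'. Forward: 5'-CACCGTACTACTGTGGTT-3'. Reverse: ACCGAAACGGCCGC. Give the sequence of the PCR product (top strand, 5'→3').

5'-CACCGTACTACTGTGGTTCAACTTTACGCGGCCGTTTCGGT-3'

Scanning the template, CACCGTACTACTGTGGTT occurs at positions 5–22; this primer anneals to the bottom strand there with its 3' end pointing downstream.
The reverse primer's reverse complement is GCGGCCGTTTCGGT, which matches the template at positions 32–45.
The product is the template from position 5 through 45 (41 bp).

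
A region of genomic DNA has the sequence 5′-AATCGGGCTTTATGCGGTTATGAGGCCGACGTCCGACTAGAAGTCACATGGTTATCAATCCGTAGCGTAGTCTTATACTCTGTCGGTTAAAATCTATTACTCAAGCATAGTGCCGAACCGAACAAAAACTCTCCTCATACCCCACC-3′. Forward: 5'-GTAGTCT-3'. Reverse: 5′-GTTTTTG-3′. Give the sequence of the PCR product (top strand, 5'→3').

Forward primer GTAGTCT is found on the top strand at positions 67–73.
Taking the reverse complement of GTTTTTG gives CAAAAAC, found at positions 123–129 on the template; the primer anneals here to the top strand with its 3' end pointing upstream.
The product is the template from position 67 through 129 (63 bp).

5'-GTAGTCTTATACTCTGTCGGTTAAAATCTATTACTCAAGCATAGTGCCGAACCGAACAAAAAC-3'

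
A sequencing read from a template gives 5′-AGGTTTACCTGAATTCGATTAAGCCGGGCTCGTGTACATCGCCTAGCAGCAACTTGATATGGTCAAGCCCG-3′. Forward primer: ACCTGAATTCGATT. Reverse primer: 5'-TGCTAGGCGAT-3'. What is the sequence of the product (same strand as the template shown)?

5'-ACCTGAATTCGATTAAGCCGGGCTCGTGTACATCGCCTAGCA-3'

The forward primer matches the template at positions 7–20.
The reverse primer's reverse complement is ATCGCCTAGCA, which matches the template at positions 38–48.
The product is the template from position 7 through 48 (42 bp).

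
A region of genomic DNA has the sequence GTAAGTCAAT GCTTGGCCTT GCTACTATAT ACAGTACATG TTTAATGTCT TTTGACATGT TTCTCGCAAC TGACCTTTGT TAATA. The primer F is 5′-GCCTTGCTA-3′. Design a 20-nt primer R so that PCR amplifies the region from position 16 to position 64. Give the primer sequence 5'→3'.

5'-AGAAACATGTCAAAAGACAT-3'

The product's 3' end on the top strand is position 64.
The reverse primer anneals to the top strand over positions 45–64, i.e. to ATGTCTTTTGACATGTTTCT.
Its sequence written 5'→3' is the reverse complement: AGAAACATGTCAAAAGACAT.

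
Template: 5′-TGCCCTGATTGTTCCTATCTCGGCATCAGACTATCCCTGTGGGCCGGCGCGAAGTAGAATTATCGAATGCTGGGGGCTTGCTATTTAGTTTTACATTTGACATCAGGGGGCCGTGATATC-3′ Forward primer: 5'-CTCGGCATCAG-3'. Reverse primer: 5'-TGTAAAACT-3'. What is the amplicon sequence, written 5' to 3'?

5'-CTCGGCATCAGACTATCCCTGTGGGCCGGCGCGAAGTAGAATTATCGAATGCTGGGGGCTTGCTATTTAGTTTTACA-3'

Forward primer CTCGGCATCAG is found on the top strand at positions 19–29.
Reverse complement of the reverse primer: AGTTTTACA. This occurs on the top strand at positions 87–95.
The product is the template from position 19 through 95 (77 bp).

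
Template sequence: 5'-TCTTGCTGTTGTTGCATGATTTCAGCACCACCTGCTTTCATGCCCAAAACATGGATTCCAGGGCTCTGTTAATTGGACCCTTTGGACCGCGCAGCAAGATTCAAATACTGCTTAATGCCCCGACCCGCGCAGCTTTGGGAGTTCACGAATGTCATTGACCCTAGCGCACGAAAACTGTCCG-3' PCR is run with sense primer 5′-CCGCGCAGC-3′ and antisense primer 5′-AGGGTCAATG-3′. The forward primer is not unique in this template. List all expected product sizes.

The forward primer CCGCGCAGC matches the top strand at positions 87–95, 125–133.
The reverse primer's reverse complement is CATTGACCCT, matching at positions 153–162.
Each forward site pairs with the reverse site to give a product ending at position 162: sizes 76, 38 bp.

76 bp, 38 bp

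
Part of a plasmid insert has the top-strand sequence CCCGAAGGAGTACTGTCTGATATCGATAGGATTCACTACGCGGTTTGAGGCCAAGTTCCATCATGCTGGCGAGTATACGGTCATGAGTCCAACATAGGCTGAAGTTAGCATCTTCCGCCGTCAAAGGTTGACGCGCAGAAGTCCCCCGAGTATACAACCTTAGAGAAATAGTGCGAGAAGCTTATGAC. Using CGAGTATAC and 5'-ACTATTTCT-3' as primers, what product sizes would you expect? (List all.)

The forward primer CGAGTATAC matches the top strand at positions 70–78, 147–155.
The reverse primer's reverse complement is AGAAATAGT, matching at positions 164–172.
Each forward site pairs with the reverse site to give a product ending at position 172: sizes 103, 26 bp.

103 bp, 26 bp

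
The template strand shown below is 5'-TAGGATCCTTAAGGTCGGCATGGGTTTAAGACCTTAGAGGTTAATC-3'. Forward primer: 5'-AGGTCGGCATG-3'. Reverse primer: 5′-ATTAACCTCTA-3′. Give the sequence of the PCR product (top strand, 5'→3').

Scanning the template, AGGTCGGCATG occurs at positions 12–22; this primer anneals to the bottom strand there with its 3' end pointing downstream.
The reverse primer's reverse complement is TAGAGGTTAAT, which matches the template at positions 35–45.
The product is the template from position 12 through 45 (34 bp).

5'-AGGTCGGCATGGGTTTAAGACCTTAGAGGTTAAT-3'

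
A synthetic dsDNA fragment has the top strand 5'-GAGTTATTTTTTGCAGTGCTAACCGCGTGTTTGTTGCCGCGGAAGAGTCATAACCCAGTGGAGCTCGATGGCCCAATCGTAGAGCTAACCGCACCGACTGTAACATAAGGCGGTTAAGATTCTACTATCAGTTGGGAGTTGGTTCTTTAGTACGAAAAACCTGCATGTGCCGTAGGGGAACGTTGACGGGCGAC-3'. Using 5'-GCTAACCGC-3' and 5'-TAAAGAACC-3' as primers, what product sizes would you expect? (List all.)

132 bp, 66 bp

The forward primer GCTAACCGC matches the top strand at positions 18–26, 84–92.
The reverse primer's reverse complement is GGTTCTTTA, matching at positions 141–149.
Each forward site pairs with the reverse site to give a product ending at position 149: sizes 132, 66 bp.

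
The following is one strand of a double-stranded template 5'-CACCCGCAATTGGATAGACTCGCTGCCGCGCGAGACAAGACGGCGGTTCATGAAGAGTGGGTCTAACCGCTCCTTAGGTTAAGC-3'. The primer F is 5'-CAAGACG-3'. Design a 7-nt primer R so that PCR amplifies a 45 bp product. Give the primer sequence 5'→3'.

5'-AACCTAA-3'

The forward primer binds at positions 36–42, so a 45 bp product ends at position 36 + 45 − 1 = 80.
The reverse primer anneals to the top strand over positions 74–80, i.e. to TTAGGTT.
Its sequence written 5'→3' is the reverse complement: AACCTAA.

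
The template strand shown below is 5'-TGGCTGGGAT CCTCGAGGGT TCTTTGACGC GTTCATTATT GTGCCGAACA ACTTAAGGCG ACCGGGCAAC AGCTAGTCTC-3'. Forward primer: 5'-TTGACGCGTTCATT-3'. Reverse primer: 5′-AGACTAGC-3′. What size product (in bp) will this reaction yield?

56 bp

The forward primer matches the template at positions 24–37.
The reverse primer's reverse complement is GCTAGTCT, which matches the template at positions 72–79.
Product length = (reverse-primer end) − (forward-primer start) + 1 = 79 − 24 + 1 = 56 bp.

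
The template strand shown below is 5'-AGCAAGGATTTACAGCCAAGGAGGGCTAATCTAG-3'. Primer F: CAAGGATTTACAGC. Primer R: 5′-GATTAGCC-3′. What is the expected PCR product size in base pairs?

29 bp

The forward primer matches the template at positions 3–16.
Taking the reverse complement of GATTAGCC gives GGCTAATC, found at positions 24–31 on the template; the primer anneals here to the top strand with its 3' end pointing upstream.
The product runs from position 3 to position 31, so its length is 31 − 3 + 1 = 29 bp.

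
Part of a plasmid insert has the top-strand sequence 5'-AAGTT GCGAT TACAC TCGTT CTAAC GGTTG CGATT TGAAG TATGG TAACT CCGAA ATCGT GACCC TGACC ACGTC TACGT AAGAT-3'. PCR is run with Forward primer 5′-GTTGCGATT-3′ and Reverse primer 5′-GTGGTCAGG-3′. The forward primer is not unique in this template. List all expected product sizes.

The forward primer GTTGCGATT matches the top strand at positions 3–11, 27–35.
The reverse primer's reverse complement is CCTGACCAC, matching at positions 64–72.
Each forward site pairs with the reverse site to give a product ending at position 72: sizes 70, 46 bp.

70 bp, 46 bp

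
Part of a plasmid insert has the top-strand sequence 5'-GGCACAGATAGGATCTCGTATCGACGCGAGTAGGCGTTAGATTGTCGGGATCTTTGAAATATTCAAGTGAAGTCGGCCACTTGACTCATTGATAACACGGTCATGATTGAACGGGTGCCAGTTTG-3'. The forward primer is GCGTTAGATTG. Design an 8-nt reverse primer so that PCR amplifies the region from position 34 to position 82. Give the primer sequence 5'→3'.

5'-AAGTGGCC-3'

The product's 3' end on the top strand is position 82.
The reverse primer anneals to the top strand over positions 75–82, i.e. to GGCCACTT.
Its sequence written 5'→3' is the reverse complement: AAGTGGCC.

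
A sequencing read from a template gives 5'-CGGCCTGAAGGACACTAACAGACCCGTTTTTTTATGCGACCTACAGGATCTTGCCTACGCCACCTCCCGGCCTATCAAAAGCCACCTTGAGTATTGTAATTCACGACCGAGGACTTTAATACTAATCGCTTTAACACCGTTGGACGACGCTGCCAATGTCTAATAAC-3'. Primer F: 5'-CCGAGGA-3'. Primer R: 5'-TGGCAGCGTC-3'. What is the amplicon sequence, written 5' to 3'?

5'-CCGAGGACTTTAATACTAATCGCTTTAACACCGTTGGACGACGCTGCCA-3'

The forward primer matches the template at positions 107–113.
The reverse primer's reverse complement is GACGCTGCCA, which matches the template at positions 146–155.
The product is the template from position 107 through 155 (49 bp).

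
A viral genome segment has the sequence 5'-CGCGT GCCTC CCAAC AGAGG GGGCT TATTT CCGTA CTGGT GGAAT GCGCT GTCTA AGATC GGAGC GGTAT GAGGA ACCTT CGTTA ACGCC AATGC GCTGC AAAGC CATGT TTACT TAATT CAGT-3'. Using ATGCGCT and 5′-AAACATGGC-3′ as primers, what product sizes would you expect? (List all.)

The forward primer ATGCGCT matches the top strand at positions 44–50, 92–98.
The reverse primer's reverse complement is GCCATGTTT, matching at positions 104–112.
Each forward site pairs with the reverse site to give a product ending at position 112: sizes 69, 21 bp.

69 bp, 21 bp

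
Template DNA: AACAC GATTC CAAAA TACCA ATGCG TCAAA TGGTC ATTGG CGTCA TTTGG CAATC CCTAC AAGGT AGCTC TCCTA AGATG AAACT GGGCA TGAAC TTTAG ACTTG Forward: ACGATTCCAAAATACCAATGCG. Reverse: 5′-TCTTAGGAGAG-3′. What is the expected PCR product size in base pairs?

The forward primer matches the template at positions 4–25.
Taking the reverse complement of TCTTAGGAGAG gives CTCTCCTAAGA, found at positions 68–78 on the template; the primer anneals here to the top strand with its 3' end pointing upstream.
Product length = (reverse-primer end) − (forward-primer start) + 1 = 78 − 4 + 1 = 75 bp.

75 bp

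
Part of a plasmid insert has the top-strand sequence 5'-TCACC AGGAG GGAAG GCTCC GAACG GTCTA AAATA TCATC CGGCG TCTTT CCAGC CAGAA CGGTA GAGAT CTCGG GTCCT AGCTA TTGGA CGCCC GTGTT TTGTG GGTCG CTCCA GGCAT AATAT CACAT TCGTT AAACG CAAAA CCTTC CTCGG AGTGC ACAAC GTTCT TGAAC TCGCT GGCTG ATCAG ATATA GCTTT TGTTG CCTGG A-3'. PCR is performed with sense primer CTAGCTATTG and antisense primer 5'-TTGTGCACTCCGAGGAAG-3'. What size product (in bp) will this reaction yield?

Forward primer CTAGCTATTG is found on the top strand at positions 79–88.
The reverse primer's reverse complement is CTTCCTCGGAGTGCACAA, which matches the template at positions 147–164.
Amplicon spans positions 79–164: 86 bp.

86 bp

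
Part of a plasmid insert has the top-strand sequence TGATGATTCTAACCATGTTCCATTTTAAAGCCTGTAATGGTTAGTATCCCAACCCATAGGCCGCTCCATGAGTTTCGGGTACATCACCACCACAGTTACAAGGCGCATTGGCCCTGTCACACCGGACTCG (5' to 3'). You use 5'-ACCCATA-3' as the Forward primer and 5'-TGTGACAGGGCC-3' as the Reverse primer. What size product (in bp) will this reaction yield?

70 bp

Scanning the template, ACCCATA occurs at positions 52–58; this primer anneals to the bottom strand there with its 3' end pointing downstream.
Taking the reverse complement of TGTGACAGGGCC gives GGCCCTGTCACA, found at positions 110–121 on the template; the primer anneals here to the top strand with its 3' end pointing upstream.
The product runs from position 52 to position 121, so its length is 121 − 52 + 1 = 70 bp.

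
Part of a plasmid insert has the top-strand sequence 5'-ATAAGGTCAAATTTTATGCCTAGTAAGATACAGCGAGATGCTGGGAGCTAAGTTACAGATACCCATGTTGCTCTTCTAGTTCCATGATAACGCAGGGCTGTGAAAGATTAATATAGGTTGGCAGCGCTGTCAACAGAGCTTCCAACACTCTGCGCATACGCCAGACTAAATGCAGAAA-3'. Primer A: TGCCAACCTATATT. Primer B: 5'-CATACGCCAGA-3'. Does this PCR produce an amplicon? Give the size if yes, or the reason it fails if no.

Primer A (TGCCAACCTATATT) has reverse complement AATATAGGTTGGCA, which matches the top strand at positions 110–123; primer A anneals to the top strand there with its 3' end pointing upstream toward position 110.
Primer B (CATACGCCAGA) matches the top strand directly at positions 155–165; it anneals to the bottom strand with its 3' end pointing downstream toward position 165.
The 3' ends diverge (primer A extends toward position 1, primer B toward position 178), so the primers never converge on a shared product.

No product — the primers' 3' ends point away from each other.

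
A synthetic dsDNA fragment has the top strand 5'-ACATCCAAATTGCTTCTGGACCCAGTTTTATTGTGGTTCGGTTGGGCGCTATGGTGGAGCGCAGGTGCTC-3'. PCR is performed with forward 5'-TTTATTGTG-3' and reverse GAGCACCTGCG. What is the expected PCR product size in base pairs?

Scanning the template, TTTATTGTG occurs at positions 27–35; this primer anneals to the bottom strand there with its 3' end pointing downstream.
The reverse primer's reverse complement is CGCAGGTGCTC, which matches the template at positions 60–70.
The product runs from position 27 to position 70, so its length is 70 − 27 + 1 = 44 bp.

44 bp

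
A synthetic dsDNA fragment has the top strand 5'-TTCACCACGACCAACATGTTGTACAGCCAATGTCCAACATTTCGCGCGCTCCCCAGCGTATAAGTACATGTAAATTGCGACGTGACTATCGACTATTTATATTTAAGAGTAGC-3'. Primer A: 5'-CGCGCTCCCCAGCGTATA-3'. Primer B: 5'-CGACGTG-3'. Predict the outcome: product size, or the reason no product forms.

No product — both primers anneal to the same strand and extend in the same direction.

Primer A (CGCGCTCCCCAGCGTATA) matches the top strand at positions 45–62 (3' end points downstream).
Primer B (CGACGTG) also matches the top strand directly, at positions 78–84 — its reverse complement CACGTCG is not present.
Both primers anneal to the bottom strand with 3' ends pointing the same way, so neither can prime synthesis back toward the other.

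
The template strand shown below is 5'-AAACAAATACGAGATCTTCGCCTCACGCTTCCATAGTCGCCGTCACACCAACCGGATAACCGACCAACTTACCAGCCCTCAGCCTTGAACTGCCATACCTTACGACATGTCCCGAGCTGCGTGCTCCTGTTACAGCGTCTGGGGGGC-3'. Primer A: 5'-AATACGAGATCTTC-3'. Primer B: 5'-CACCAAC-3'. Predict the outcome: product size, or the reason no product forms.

No product — both primers anneal to the same strand and extend in the same direction.

Primer A (AATACGAGATCTTC) matches the top strand at positions 6–19 (3' end points downstream).
Primer B (CACCAAC) also matches the top strand directly, at positions 46–52 — its reverse complement GTTGGTG is not present.
Both primers anneal to the bottom strand with 3' ends pointing the same way, so neither can prime synthesis back toward the other.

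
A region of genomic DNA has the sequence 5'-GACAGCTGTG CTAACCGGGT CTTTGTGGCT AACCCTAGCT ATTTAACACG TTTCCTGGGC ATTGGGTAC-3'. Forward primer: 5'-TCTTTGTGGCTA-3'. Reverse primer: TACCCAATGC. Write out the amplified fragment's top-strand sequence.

5'-TCTTTGTGGCTAACCCTAGCTATTTAACACGTTTCCTGGGCATTGGGTA-3'

The forward primer matches the template at positions 20–31.
Reverse complement of the reverse primer: GCATTGGGTA. This occurs on the top strand at positions 59–68.
The product is the template from position 20 through 68 (49 bp).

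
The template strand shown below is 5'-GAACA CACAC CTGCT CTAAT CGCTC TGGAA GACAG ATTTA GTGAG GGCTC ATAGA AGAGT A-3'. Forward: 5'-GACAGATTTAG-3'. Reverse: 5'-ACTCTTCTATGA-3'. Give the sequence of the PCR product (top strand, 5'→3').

5'-GACAGATTTAGTGAGGGCTCATAGAAGAGT-3'

Forward primer GACAGATTTAG is found on the top strand at positions 31–41.
Reverse complement of the reverse primer: TCATAGAAGAGT. This occurs on the top strand at positions 49–60.
The product is the template from position 31 through 60 (30 bp).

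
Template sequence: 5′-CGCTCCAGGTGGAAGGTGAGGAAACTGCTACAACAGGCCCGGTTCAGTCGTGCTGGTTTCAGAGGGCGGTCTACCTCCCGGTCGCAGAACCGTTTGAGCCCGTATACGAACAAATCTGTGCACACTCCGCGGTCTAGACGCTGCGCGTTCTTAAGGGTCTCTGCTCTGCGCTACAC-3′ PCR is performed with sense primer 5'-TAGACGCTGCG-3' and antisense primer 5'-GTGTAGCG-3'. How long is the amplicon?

Scanning the template, TAGACGCTGCG occurs at positions 135–145; this primer anneals to the bottom strand there with its 3' end pointing downstream.
The reverse primer's reverse complement is CGCTACAC, which matches the template at positions 169–176.
Product length = (reverse-primer end) − (forward-primer start) + 1 = 176 − 135 + 1 = 42 bp.

42 bp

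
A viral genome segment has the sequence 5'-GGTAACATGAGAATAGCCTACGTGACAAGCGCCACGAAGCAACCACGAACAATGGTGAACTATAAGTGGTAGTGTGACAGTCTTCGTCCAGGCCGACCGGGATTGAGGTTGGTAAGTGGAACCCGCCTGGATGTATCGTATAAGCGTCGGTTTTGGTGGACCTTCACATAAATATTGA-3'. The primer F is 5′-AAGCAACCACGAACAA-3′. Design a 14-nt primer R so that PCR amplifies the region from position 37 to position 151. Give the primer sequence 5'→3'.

The product's 3' end on the top strand is position 151.
The reverse primer anneals to the top strand over positions 138–151, i.e. to GTATAAGCGTCGGT.
Its sequence written 5'→3' is the reverse complement: ACCGACGCTTATAC.

5'-ACCGACGCTTATAC-3'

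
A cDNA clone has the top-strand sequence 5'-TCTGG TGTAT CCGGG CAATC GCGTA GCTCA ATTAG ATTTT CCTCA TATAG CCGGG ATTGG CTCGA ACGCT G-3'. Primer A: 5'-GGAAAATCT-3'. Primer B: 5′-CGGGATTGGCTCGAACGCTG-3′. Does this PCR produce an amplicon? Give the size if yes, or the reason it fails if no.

No product — the primers' 3' ends point away from each other.

Primer A (GGAAAATCT) has reverse complement AGATTTTCC, which matches the top strand at positions 34–42; primer A anneals to the top strand there with its 3' end pointing upstream toward position 34.
Primer B (CGGGATTGGCTCGAACGCTG) matches the top strand directly at positions 52–71; it anneals to the bottom strand with its 3' end pointing downstream toward position 71.
The 3' ends diverge (primer A extends toward position 1, primer B toward position 71), so the primers never converge on a shared product.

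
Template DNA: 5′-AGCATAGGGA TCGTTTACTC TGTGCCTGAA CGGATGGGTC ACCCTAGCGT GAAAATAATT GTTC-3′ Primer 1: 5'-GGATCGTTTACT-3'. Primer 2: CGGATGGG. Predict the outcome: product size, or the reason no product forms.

Primer 1 (GGATCGTTTACT) matches the top strand at positions 8–19 (3' end points downstream).
Primer 2 (CGGATGGG) also matches the top strand directly, at positions 31–38 — its reverse complement CCCATCCG is not present.
Both primers anneal to the bottom strand with 3' ends pointing the same way, so neither can prime synthesis back toward the other.

No product — both primers anneal to the same strand and extend in the same direction.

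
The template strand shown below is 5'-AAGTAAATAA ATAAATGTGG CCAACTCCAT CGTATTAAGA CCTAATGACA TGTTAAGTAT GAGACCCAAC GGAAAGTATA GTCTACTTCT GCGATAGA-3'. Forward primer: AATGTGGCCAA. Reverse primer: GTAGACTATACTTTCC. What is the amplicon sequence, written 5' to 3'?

5'-AATGTGGCCAACTCCATCGTATTAAGACCTAATGACATGTTAAGTATGAGACCCAACGGAAAGTATAGTCTAC-3'

The forward primer matches the template at positions 14–24.
The reverse primer's reverse complement is GGAAAGTATAGTCTAC, which matches the template at positions 71–86.
The product is the template from position 14 through 86 (73 bp).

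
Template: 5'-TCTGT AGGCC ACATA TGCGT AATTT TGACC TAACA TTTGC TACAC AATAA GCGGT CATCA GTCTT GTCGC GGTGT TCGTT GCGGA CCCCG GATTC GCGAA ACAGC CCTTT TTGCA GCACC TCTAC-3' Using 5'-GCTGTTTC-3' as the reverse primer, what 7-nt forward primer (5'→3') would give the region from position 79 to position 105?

5'-TTGCGGA-3'

The reverse primer's reverse complement GAAACAGC matches the template at positions 98–105; the product starts at position 79.
The forward primer is identical to the top strand over positions 79–85: TTGCGGA.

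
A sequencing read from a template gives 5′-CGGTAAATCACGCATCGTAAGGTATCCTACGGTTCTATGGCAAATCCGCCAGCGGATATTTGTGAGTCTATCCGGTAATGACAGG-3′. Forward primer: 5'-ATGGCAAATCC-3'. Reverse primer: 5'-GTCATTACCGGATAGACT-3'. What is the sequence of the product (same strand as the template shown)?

Scanning the template, ATGGCAAATCC occurs at positions 37–47; this primer anneals to the bottom strand there with its 3' end pointing downstream.
The reverse primer's reverse complement is AGTCTATCCGGTAATGAC, which matches the template at positions 65–82.
The product is the template from position 37 through 82 (46 bp).

5'-ATGGCAAATCCGCCAGCGGATATTTGTGAGTCTATCCGGTAATGAC-3'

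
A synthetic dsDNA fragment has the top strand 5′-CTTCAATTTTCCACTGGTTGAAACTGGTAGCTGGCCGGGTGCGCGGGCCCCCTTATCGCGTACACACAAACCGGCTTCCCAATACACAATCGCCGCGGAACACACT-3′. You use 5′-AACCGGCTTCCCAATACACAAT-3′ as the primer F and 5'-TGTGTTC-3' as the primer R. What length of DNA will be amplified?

36 bp

Forward primer AACCGGCTTCCCAATACACAAT is found on the top strand at positions 69–90.
Reverse complement of the reverse primer: GAACACA. This occurs on the top strand at positions 98–104.
Product length = (reverse-primer end) − (forward-primer start) + 1 = 104 − 69 + 1 = 36 bp.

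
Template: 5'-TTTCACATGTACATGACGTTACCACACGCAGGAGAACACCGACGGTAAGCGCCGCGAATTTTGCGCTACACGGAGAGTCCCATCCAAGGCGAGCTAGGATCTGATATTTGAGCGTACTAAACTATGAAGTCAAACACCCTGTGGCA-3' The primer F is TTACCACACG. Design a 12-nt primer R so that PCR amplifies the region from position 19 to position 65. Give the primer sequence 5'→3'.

5'-CGCAAAATTCGC-3'

The product's 3' end on the top strand is position 65.
The reverse primer anneals to the top strand over positions 54–65, i.e. to GCGAATTTTGCG.
Its sequence written 5'→3' is the reverse complement: CGCAAAATTCGC.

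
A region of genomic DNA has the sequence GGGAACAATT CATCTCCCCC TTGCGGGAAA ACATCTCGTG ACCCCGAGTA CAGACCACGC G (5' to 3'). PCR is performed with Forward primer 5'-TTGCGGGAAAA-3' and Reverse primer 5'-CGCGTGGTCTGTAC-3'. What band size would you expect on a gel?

Forward primer TTGCGGGAAAA is found on the top strand at positions 21–31.
The reverse primer's reverse complement is GTACAGACCACGCG, which matches the template at positions 48–61.
The product runs from position 21 to position 61, so its length is 61 − 21 + 1 = 41 bp.

41 bp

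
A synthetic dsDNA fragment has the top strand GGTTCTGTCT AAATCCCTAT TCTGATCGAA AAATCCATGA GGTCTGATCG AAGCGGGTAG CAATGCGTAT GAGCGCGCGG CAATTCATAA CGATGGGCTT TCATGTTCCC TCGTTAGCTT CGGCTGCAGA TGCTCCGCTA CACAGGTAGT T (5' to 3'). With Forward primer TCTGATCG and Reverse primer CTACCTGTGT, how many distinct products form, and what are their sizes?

The forward primer TCTGATCG matches the top strand at positions 21–28, 43–50.
The reverse primer's reverse complement is ACACAGGTAG, matching at positions 140–149.
Each forward site pairs with the reverse site to give a product ending at position 149: sizes 129, 107 bp.

Two products: 129 bp, 107 bp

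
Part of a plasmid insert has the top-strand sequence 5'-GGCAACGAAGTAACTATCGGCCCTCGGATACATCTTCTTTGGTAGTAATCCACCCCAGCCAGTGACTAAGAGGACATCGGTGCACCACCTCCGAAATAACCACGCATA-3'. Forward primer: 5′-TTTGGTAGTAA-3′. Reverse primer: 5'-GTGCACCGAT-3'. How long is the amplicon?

The forward primer matches the template at positions 38–48.
Taking the reverse complement of GTGCACCGAT gives ATCGGTGCAC, found at positions 76–85 on the template; the primer anneals here to the top strand with its 3' end pointing upstream.
The product runs from position 38 to position 85, so its length is 85 − 38 + 1 = 48 bp.

48 bp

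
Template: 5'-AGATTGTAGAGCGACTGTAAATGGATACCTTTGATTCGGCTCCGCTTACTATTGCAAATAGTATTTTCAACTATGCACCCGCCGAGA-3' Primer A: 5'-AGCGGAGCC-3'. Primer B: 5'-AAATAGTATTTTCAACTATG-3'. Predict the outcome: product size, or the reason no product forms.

No product — the primers' 3' ends point away from each other.

Primer A (AGCGGAGCC) has reverse complement GGCTCCGCT, which matches the top strand at positions 38–46; primer A anneals to the top strand there with its 3' end pointing upstream toward position 38.
Primer B (AAATAGTATTTTCAACTATG) matches the top strand directly at positions 56–75; it anneals to the bottom strand with its 3' end pointing downstream toward position 75.
The 3' ends diverge (primer A extends toward position 1, primer B toward position 87), so the primers never converge on a shared product.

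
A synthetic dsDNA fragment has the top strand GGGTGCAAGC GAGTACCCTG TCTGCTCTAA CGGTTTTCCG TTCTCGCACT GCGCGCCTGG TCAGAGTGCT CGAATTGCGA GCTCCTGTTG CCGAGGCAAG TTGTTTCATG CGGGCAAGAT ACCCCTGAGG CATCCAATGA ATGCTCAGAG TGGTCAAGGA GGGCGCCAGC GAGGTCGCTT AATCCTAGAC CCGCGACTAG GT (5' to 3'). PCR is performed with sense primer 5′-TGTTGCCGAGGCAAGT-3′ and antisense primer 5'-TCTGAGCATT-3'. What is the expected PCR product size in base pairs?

64 bp

Forward primer TGTTGCCGAGGCAAGT is found on the top strand at positions 86–101.
The reverse primer's reverse complement is AATGCTCAGA, which matches the template at positions 140–149.
Product length = (reverse-primer end) − (forward-primer start) + 1 = 149 − 86 + 1 = 64 bp.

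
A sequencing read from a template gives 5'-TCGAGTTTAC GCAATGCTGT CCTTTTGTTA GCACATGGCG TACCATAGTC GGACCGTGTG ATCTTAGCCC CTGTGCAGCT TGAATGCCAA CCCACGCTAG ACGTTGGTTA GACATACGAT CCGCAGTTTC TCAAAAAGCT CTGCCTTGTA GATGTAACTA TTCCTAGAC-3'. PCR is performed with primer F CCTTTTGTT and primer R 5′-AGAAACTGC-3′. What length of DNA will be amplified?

Forward primer CCTTTTGTT is found on the top strand at positions 21–29.
The reverse primer's reverse complement is GCAGTTTCT, which matches the template at positions 123–131.
The product runs from position 21 to position 131, so its length is 131 − 21 + 1 = 111 bp.

111 bp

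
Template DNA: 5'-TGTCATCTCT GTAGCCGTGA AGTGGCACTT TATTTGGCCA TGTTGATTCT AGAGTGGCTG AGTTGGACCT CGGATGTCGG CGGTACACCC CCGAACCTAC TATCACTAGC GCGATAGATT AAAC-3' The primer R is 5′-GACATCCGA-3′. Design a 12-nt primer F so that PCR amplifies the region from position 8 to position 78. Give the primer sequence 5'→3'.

The reverse primer's reverse complement TCGGATGTC matches the template at positions 70–78; the product starts at position 8.
The forward primer is identical to the top strand over positions 8–19: TCTGTAGCCGTG.

5'-TCTGTAGCCGTG-3'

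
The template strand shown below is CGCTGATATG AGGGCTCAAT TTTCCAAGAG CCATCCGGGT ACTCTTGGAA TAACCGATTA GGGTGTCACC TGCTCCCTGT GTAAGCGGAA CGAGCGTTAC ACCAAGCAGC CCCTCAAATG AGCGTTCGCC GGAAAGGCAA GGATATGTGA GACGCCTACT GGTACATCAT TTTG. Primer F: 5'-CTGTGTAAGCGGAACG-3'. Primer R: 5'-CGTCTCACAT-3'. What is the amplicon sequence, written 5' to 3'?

Forward primer CTGTGTAAGCGGAACG is found on the top strand at positions 77–92.
Taking the reverse complement of CGTCTCACAT gives ATGTGAGACG, found at positions 145–154 on the template; the primer anneals here to the top strand with its 3' end pointing upstream.
The product is the template from position 77 through 154 (78 bp).

5'-CTGTGTAAGCGGAACGAGCGTTACACCAAGCAGCCCCTCAAATGAGCGTTCGCCGGAAAGGCAAGGATATGTGAGACG-3'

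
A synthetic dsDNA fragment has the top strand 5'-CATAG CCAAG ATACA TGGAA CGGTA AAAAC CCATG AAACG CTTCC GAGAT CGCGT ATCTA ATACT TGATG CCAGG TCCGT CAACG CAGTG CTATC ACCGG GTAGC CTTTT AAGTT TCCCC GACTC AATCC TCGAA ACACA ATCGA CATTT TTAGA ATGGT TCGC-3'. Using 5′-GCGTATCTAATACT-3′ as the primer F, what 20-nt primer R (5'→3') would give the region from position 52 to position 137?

The product's 3' end on the top strand is position 137.
The reverse primer anneals to the top strand over positions 118–137, i.e. to CCCGACTCAATCCTCGAAAC.
Its sequence written 5'→3' is the reverse complement: GTTTCGAGGATTGAGTCGGG.

5'-GTTTCGAGGATTGAGTCGGG-3'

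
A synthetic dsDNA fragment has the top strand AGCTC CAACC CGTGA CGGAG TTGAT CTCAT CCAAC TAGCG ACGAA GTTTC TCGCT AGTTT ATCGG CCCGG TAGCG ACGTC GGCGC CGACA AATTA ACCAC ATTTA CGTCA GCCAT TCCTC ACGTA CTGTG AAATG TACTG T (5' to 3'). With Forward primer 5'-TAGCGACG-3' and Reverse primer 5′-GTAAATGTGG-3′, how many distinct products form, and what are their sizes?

The forward primer TAGCGACG matches the top strand at positions 36–43, 71–78.
The reverse primer's reverse complement is CCACATTTAC, matching at positions 97–106.
Each forward site pairs with the reverse site to give a product ending at position 106: sizes 71, 36 bp.

Two products: 71 bp, 36 bp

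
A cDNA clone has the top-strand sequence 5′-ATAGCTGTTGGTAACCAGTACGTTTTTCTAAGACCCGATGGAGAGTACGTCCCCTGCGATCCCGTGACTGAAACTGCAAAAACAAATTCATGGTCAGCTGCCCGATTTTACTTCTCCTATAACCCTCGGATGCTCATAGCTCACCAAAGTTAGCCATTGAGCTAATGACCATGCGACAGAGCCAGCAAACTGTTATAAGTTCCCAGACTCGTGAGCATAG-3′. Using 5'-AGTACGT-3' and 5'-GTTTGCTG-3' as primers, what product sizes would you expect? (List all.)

174 bp, 147 bp

The forward primer AGTACGT matches the top strand at positions 17–23, 44–50.
The reverse primer's reverse complement is CAGCAAAC, matching at positions 183–190.
Each forward site pairs with the reverse site to give a product ending at position 190: sizes 174, 147 bp.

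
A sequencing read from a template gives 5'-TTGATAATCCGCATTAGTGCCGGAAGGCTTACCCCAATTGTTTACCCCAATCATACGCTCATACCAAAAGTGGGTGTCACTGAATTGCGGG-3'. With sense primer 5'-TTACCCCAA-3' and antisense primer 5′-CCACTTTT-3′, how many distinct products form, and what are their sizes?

The forward primer TTACCCCAA matches the top strand at positions 29–37, 42–50.
The reverse primer's reverse complement is AAAAGTGG, matching at positions 66–73.
Each forward site pairs with the reverse site to give a product ending at position 73: sizes 45, 32 bp.

Two products: 45 bp, 32 bp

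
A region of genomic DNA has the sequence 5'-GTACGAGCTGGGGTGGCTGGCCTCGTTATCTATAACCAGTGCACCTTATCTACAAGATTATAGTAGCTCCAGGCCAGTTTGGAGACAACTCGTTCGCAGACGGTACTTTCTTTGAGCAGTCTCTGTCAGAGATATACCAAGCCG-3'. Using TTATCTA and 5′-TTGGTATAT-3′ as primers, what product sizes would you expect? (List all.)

115 bp, 95 bp

The forward primer TTATCTA matches the top strand at positions 26–32, 46–52.
The reverse primer's reverse complement is ATATACCAA, matching at positions 132–140.
Each forward site pairs with the reverse site to give a product ending at position 140: sizes 115, 95 bp.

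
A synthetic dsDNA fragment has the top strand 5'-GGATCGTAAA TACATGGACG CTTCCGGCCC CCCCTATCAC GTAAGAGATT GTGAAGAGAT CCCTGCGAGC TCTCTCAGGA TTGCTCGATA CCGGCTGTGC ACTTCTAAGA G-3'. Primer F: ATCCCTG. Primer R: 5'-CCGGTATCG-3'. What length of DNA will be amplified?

The forward primer matches the template at positions 59–65.
The reverse primer's reverse complement is CGATACCGG, which matches the template at positions 86–94.
Product length = (reverse-primer end) − (forward-primer start) + 1 = 94 − 59 + 1 = 36 bp.

36 bp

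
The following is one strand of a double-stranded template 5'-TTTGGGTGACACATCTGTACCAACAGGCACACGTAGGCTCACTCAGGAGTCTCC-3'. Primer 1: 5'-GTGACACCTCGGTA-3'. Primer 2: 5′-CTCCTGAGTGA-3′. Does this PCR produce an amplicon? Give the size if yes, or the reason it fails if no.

Primer 1 (GTGACACCTCGGTA) does not match the top strand, and its reverse complement TACCGAGGTGTCAC does not match either.
With no annealing site for primer 1, no amplification occurs.

No product — primer 1 has no binding site in the template.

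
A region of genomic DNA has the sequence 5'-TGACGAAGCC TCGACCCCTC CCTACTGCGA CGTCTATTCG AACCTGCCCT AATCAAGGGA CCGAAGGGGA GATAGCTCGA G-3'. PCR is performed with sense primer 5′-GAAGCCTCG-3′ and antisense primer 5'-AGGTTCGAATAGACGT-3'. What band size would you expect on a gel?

41 bp

Forward primer GAAGCCTCG is found on the top strand at positions 5–13.
Reverse complement of the reverse primer: ACGTCTATTCGAACCT. This occurs on the top strand at positions 30–45.
Amplicon spans positions 5–45: 41 bp.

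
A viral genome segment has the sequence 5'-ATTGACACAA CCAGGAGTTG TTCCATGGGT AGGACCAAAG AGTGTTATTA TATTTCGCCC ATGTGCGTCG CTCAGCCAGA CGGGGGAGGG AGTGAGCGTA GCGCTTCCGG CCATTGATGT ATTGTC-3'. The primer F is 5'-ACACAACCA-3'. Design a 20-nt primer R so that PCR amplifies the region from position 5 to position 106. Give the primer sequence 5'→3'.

The product's 3' end on the top strand is position 106.
The reverse primer anneals to the top strand over positions 87–106, i.e. to AGGGAGTGAGCGTAGCGCTT.
Its sequence written 5'→3' is the reverse complement: AAGCGCTACGCTCACTCCCT.

5'-AAGCGCTACGCTCACTCCCT-3'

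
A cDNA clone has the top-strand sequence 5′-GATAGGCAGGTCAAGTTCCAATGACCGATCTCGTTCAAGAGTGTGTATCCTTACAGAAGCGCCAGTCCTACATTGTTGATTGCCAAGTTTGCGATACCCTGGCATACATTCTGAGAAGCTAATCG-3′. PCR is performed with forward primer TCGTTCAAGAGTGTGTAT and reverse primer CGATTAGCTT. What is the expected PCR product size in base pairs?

Forward primer TCGTTCAAGAGTGTGTAT is found on the top strand at positions 31–48.
The reverse primer's reverse complement is AAGCTAATCG, which matches the template at positions 116–125.
Amplicon spans positions 31–125: 95 bp.

95 bp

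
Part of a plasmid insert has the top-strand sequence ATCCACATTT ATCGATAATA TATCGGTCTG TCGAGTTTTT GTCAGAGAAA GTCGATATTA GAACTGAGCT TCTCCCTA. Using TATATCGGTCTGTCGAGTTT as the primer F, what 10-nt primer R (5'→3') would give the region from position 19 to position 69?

5'-GCTCAGTTCT-3'

The product's 3' end on the top strand is position 69.
The reverse primer anneals to the top strand over positions 60–69, i.e. to AGAACTGAGC.
Its sequence written 5'→3' is the reverse complement: GCTCAGTTCT.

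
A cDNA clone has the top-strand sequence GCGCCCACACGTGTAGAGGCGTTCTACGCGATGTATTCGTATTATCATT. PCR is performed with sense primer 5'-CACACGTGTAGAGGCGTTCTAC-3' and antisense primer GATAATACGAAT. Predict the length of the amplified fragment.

Scanning the template, CACACGTGTAGAGGCGTTCTAC occurs at positions 6–27; this primer anneals to the bottom strand there with its 3' end pointing downstream.
The reverse primer's reverse complement is ATTCGTATTATC, which matches the template at positions 35–46.
The product runs from position 6 to position 46, so its length is 46 − 6 + 1 = 41 bp.

41 bp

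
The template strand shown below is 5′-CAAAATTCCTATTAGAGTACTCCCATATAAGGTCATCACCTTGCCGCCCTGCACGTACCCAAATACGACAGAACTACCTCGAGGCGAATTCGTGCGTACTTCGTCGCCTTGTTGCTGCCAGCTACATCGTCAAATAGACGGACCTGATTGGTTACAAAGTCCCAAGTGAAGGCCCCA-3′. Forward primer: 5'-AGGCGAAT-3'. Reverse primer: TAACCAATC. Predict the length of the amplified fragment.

73 bp

Forward primer AGGCGAAT is found on the top strand at positions 82–89.
The reverse primer's reverse complement is GATTGGTTA, which matches the template at positions 146–154.
The product runs from position 82 to position 154, so its length is 154 − 82 + 1 = 73 bp.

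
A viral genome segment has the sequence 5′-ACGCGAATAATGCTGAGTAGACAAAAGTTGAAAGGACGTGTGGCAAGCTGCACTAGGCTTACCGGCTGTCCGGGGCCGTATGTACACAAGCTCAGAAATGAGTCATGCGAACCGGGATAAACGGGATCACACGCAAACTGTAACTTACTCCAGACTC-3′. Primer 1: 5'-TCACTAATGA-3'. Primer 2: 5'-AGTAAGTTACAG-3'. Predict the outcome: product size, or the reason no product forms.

Primer 1 (TCACTAATGA) does not match the top strand, and its reverse complement TCATTAGTGA does not match either.
With no annealing site for primer 1, no amplification occurs.

No product — primer 1 has no binding site in the template.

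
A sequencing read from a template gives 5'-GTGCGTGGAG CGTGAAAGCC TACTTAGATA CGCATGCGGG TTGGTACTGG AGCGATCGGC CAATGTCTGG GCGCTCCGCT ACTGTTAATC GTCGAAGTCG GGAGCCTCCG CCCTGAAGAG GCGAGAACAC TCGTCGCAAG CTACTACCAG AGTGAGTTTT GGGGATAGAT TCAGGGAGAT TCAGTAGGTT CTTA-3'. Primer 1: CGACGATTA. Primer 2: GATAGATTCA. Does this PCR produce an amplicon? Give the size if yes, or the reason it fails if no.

No product — the primers' 3' ends point away from each other.

Primer 1 (CGACGATTA) has reverse complement TAATCGTCG, which matches the top strand at positions 86–94; primer 1 anneals to the top strand there with its 3' end pointing upstream toward position 86.
Primer 2 (GATAGATTCA) matches the top strand directly at positions 164–173; it anneals to the bottom strand with its 3' end pointing downstream toward position 173.
The 3' ends diverge (primer 1 extends toward position 1, primer 2 toward position 194), so the primers never converge on a shared product.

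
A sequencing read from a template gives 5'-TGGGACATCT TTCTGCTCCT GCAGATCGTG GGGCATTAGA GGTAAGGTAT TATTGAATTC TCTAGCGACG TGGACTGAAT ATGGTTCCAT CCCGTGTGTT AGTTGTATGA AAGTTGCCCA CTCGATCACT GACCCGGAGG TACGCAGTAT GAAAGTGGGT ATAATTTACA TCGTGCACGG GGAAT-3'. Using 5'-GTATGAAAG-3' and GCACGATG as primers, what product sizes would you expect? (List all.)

72 bp, 30 bp

The forward primer GTATGAAAG matches the top strand at positions 105–113, 147–155.
The reverse primer's reverse complement is CATCGTGC, matching at positions 169–176.
Each forward site pairs with the reverse site to give a product ending at position 176: sizes 72, 30 bp.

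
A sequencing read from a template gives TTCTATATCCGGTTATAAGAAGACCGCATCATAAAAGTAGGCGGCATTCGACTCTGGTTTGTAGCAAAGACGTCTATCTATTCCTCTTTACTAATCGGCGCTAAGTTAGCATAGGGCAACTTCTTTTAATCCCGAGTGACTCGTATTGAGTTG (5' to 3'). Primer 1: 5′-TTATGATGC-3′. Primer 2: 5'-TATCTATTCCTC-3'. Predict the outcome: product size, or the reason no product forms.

Primer 1 (TTATGATGC) has reverse complement GCATCATAA, which matches the top strand at positions 26–34; primer 1 anneals to the top strand there with its 3' end pointing upstream toward position 26.
Primer 2 (TATCTATTCCTC) matches the top strand directly at positions 75–86; it anneals to the bottom strand with its 3' end pointing downstream toward position 86.
The 3' ends diverge (primer 1 extends toward position 1, primer 2 toward position 153), so the primers never converge on a shared product.

No product — the primers' 3' ends point away from each other.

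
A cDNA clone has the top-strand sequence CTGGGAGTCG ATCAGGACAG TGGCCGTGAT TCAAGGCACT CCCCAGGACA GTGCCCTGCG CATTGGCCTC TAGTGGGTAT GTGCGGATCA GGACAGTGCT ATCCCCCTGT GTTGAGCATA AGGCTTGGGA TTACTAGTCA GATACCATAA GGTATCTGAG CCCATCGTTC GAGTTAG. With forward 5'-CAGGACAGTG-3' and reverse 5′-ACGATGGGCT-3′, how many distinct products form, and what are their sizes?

Three products: 156 bp, 125 bp, 80 bp

The forward primer CAGGACAGTG matches the top strand at positions 13–22, 44–53, 89–98.
The reverse primer's reverse complement is AGCCCATCGT, matching at positions 159–168.
Each forward site pairs with the reverse site to give a product ending at position 168: sizes 156, 125, 80 bp.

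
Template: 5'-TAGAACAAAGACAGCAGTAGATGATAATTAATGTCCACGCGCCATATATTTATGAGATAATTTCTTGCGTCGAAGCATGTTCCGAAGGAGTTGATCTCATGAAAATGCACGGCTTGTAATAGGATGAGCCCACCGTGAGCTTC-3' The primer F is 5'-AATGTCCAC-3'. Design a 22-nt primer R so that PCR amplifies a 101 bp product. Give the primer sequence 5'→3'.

5'-GGCTCATCCTATTACAAGCCGT-3'

The forward primer binds at positions 30–38, so a 101 bp product ends at position 30 + 101 − 1 = 130.
The reverse primer anneals to the top strand over positions 109–130, i.e. to ACGGCTTGTAATAGGATGAGCC.
Its sequence written 5'→3' is the reverse complement: GGCTCATCCTATTACAAGCCGT.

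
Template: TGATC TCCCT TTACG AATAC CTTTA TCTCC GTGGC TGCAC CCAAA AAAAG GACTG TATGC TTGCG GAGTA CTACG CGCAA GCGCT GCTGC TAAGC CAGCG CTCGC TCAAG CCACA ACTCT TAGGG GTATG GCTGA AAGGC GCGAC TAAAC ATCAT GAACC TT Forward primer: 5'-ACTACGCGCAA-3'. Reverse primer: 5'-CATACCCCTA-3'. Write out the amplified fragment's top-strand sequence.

5'-ACTACGCGCAAGCGCTGCTGCTAAGCCAGCGCTCGCTCAAGCCACAACTCTTAGGGGTATG-3'

The forward primer matches the template at positions 70–80.
The reverse primer's reverse complement is TAGGGGTATG, which matches the template at positions 121–130.
The product is the template from position 70 through 130 (61 bp).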